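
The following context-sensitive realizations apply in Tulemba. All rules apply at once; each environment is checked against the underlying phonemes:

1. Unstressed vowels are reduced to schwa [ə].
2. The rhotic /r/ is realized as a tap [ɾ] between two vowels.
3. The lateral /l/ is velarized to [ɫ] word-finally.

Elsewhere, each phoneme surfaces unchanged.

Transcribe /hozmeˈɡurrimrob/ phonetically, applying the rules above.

[həzməˈɡurrəmrəb]

/o/ (between /h/ and /z/) occurs in an unstressed syllable → [ə] by rule 1.
/e/ (between /m/ and /ɡ/) occurs in an unstressed syllable → [ə] by rule 1.
/u/ — between /ɡ/ and /r/; rule 1 does not apply here → [u].
/r/ (between /u/ and /r/) is in the target of rule 2 but the environment (between two vowels) is not met → [r].
/r/ (between /r/ and /i/) fails the environment for rule 2, so it stays [r].
/i/ — between /r/ and /m/, in an unstressed syllable — surfaces as [ə] (rule 1).
/r/ (between /m/ and /o/) is in the target of rule 2 but the environment (between two vowels) is not met → [r].
Rule 1 applies to /o/ (between /r/ and /b/: in an unstressed syllable) → [ə].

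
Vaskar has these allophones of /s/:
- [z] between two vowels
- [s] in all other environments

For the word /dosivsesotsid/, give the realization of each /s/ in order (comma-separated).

[z], [s], [z], [s]

Occurrence 1 (position 3): between two vowels → [z].
Occurrence 2 (position 6): no conditioning environment matches → elsewhere allophone [s].
Occurrence 3 (position 8): between two vowels → [z].
Occurrence 4 (position 11): no conditioning environment matches → elsewhere allophone [s].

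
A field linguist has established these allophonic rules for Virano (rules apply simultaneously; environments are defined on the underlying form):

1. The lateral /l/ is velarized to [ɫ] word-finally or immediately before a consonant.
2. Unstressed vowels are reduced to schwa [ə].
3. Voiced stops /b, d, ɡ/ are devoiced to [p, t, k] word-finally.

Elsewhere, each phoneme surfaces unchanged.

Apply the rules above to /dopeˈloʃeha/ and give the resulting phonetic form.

/d/ (word-initial) fails the environment for rule 3, so it stays [d].
Rule 2 applies to /o/ (between /d/ and /p/: in an unstressed syllable) → [ə].
/p/ (between /o/ and /e/) is unaffected → [p].
/e/ (between /p/ and /l/) occurs in an unstressed syllable → [ə] by rule 2.
/l/ (between /e/ and /o/): rule 1 targets it, but not word-finally or immediately before a consonant → unchanged [l].
/o/ (between /l/ and /ʃ/) is in the target of rule 2 but the environment (in an unstressed syllable) is not met → [o].
/ʃ/ (between /o/ and /e/): no rule targets it → [ʃ].
Rule 2 applies to /e/ (between /ʃ/ and /h/: in an unstressed syllable) → [ə].
/h/ — not in any rule's target class → [h].
/a/ — word-final, in an unstressed syllable — surfaces as [ə] (rule 2).

[dəpəˈloʃəhə]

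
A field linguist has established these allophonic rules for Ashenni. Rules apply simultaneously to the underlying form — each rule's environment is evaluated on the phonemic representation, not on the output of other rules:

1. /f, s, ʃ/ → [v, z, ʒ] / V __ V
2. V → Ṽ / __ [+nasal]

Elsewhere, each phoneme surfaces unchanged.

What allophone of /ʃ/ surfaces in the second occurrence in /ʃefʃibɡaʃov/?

/ʃ/ (between /f/ and /i/) is in the target of rule 1 but the environment (between two vowels) is not met → [ʃ].

[ʃ]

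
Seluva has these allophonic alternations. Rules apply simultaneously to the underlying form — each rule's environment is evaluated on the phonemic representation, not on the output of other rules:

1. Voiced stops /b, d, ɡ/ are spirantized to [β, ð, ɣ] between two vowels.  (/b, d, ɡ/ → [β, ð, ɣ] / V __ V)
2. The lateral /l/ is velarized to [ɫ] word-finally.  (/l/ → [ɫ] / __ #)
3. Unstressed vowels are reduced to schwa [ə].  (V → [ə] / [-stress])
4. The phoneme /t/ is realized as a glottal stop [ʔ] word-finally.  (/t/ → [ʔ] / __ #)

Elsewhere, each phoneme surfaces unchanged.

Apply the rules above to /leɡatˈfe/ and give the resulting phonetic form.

/l/ — word-initial; rule 2 does not apply here → [l].
Rule 3 applies to /e/ (between /l/ and /ɡ/: in an unstressed syllable) → [ə].
/ɡ/ meets the environment for rule 1 (between two vowels) → [ɣ].
/a/ — between /ɡ/ and /t/, in an unstressed syllable — surfaces as [ə] (rule 3).
/t/ (between /a/ and /f/): rule 4 targets it, but not word-finally → unchanged [t].
/f/ — not in any rule's target class → [f].
/e/ (word-final) fails the environment for rule 3, so it stays [e].

[ləɣətˈfe]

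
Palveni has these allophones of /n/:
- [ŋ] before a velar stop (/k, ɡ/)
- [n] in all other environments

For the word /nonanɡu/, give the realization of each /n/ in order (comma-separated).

Occurrence 1 (position 1): no conditioning environment matches → elsewhere allophone [n].
Occurrence 2 (position 3): no conditioning environment matches → elsewhere allophone [n].
Occurrence 3 (position 5): before a velar stop → [ŋ].

[n], [n], [ŋ]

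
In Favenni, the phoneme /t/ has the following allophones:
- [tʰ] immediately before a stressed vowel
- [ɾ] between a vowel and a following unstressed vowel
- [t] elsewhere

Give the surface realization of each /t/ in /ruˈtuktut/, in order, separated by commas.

Occurrence 1 (position 3): immediately before a stressed vowel → [tʰ].
Occurrence 2 (position 6): no conditioning environment matches → elsewhere allophone [t].
Occurrence 3 (position 8): no conditioning environment matches → elsewhere allophone [t].

[tʰ], [t], [t]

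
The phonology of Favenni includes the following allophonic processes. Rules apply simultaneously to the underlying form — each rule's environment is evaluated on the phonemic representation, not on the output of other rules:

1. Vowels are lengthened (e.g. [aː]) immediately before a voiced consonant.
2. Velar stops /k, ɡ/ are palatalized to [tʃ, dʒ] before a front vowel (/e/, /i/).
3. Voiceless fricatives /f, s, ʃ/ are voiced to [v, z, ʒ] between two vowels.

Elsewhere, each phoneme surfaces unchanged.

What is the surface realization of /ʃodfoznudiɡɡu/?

[ʃoːdfoːznuːdiːɡɡu]

/ʃ/ (word-initial) fails the environment for rule 3, so it stays [ʃ].
/o/ — between /ʃ/ and /d/, before a voiced consonant — surfaces as [oː] (rule 1).
/d/ (between /o/ and /f/): no rule targets it → [d].
/f/ (between /d/ and /o/) is in the target of rule 3 but the environment (between two vowels) is not met → [f].
/o/ (between /f/ and /z/) occurs before a voiced consonant → [oː] by rule 1.
/z/ (between /o/ and /n/): no rule targets it → [z].
/n/ — not in any rule's target class → [n].
Rule 1 applies to /u/ (between /n/ and /d/: before a voiced consonant) → [uː].
/d/ (between /u/ and /i/) is unaffected → [d].
Rule 1 applies to /i/ (between /d/ and /ɡ/: before a voiced consonant) → [iː].
/ɡ/ (between /i/ and /ɡ/): rule 2 targets it, but not before a front vowel → unchanged [ɡ].
/ɡ/ — between /ɡ/ and /u/; rule 2 does not apply here → [ɡ].
/u/ (word-final) is in the target of rule 1 but the environment (before a voiced consonant) is not met → [u].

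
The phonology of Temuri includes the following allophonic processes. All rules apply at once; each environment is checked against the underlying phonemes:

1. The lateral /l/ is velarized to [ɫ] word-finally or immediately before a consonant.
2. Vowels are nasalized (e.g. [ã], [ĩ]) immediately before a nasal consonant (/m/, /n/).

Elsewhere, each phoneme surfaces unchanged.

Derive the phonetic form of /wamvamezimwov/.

[wãmvãmezĩmwov]

/w/ — not in any rule's target class → [w].
/a/ (between /w/ and /m/): before a nasal consonant, so rule 2 applies → [ã].
/m/ (between /a/ and /v/) is unaffected → [m].
/v/ stays [v].
/a/ meets the environment for rule 2 (before a nasal consonant) → [ã].
/m/ — not in any rule's target class → [m].
/e/ (between /m/ and /z/) is in the target of rule 2 but the environment (before a nasal consonant) is not met → [e].
/z/ stays [z].
Rule 2 applies to /i/ (between /z/ and /m/: before a nasal consonant) → [ĩ].
/m/ (between /i/ and /w/): no rule targets it → [m].
/w/ stays [w].
/o/ (between /w/ and /v/) is in the target of rule 2 but the environment (before a nasal consonant) is not met → [o].
/v/ (word-final): no rule targets it → [v].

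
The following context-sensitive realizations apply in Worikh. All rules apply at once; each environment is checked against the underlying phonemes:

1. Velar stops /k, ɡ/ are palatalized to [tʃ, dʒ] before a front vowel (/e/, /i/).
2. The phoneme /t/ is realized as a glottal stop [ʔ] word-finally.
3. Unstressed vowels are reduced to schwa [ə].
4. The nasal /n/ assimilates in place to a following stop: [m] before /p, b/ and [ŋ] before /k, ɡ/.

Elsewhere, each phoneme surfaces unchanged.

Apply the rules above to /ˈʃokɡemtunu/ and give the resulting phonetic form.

/o/ — between /ʃ/ and /k/; rule 3 does not apply here → [o].
/k/ (between /o/ and /ɡ/) fails the environment for rule 1, so it stays [k].
/ɡ/ — between /k/ and /e/, before a front vowel — surfaces as [dʒ] (rule 1).
/e/ meets the environment for rule 3 (in an unstressed syllable) → [ə].
/t/ (between /m/ and /u/) is in the target of rule 2 but the environment (word-finally) is not met → [t].
/u/ (between /t/ and /n/) occurs in an unstressed syllable → [ə] by rule 3.
/n/ — between /u/ and /u/; rule 4 does not apply here → [n].
Rule 3 applies to /u/ (word-final: in an unstressed syllable) → [ə].

[ˈʃokdʒəmtənə]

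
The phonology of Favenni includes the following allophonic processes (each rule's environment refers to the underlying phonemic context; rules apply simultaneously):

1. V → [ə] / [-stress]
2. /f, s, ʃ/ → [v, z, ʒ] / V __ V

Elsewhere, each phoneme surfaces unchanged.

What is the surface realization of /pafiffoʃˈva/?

[pəvəffəʃˈva]

/p/ — not in any rule's target class → [p].
/a/ meets the environment for rule 1 (in an unstressed syllable) → [ə].
/f/ meets the environment for rule 2 (between two vowels) → [v].
Rule 1 applies to /i/ (between /f/ and /f/: in an unstressed syllable) → [ə].
/f/ (between /i/ and /f/) fails the environment for rule 2, so it stays [f].
/f/ (between /f/ and /o/): rule 2 targets it, but not between two vowels → unchanged [f].
/o/ meets the environment for rule 1 (in an unstressed syllable) → [ə].
/ʃ/ — between /o/ and /v/; rule 2 does not apply here → [ʃ].
/v/ — not in any rule's target class → [v].
/a/ (word-final) fails the environment for rule 1, so it stays [a].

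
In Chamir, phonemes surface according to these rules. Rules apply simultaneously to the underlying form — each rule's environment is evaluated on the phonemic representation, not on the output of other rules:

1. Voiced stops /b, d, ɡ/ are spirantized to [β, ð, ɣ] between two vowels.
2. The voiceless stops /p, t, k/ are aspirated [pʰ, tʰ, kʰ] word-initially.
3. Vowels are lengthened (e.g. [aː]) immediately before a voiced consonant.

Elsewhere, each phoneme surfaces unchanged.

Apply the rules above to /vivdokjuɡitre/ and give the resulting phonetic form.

/v/ (word-initial): no rule targets it → [v].
/i/ meets the environment for rule 3 (before a voiced consonant) → [iː].
/v/ (between /i/ and /d/) is unaffected → [v].
/d/ (between /v/ and /o/): rule 1 targets it, but not between two vowels → unchanged [d].
/o/ — between /d/ and /k/; rule 3 does not apply here → [o].
/k/ — between /o/ and /j/; rule 2 does not apply here → [k].
/j/ (between /k/ and /u/) is unaffected → [j].
/u/ (between /j/ and /ɡ/) occurs before a voiced consonant → [uː] by rule 3.
/ɡ/ meets the environment for rule 1 (between two vowels) → [ɣ].
/i/ (between /ɡ/ and /t/) fails the environment for rule 3, so it stays [i].
/t/ — between /i/ and /r/; rule 2 does not apply here → [t].
/r/ (between /t/ and /e/) is unaffected → [r].
/e/ (word-final) fails the environment for rule 3, so it stays [e].

[viːvdokjuːɣitre]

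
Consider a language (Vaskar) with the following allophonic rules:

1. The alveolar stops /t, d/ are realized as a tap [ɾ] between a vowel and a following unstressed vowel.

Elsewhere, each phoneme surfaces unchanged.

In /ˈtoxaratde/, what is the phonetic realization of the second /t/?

[t]

/t/ (between /a/ and /d/): rule 1 targets it, but not between a vowel and a following unstressed vowel → unchanged [t].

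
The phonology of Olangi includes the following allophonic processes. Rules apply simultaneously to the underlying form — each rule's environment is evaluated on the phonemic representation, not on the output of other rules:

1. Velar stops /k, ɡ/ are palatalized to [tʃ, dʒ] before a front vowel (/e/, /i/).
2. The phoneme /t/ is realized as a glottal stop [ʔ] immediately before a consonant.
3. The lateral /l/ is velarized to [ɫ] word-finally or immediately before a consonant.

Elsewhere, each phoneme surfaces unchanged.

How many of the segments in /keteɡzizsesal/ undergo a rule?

2

Segments that undergo a rule: /k/ → [tʃ] (rule 1); /l/ → [ɫ] (rule 3).
All other segments surface unchanged.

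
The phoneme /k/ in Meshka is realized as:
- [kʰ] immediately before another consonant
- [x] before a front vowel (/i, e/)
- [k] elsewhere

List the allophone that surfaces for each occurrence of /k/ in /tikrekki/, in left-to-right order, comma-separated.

[kʰ], [kʰ], [x]

Occurrence 1 (position 3): immediately before another consonant → [kʰ].
Occurrence 2 (position 6): immediately before another consonant → [kʰ].
Occurrence 3 (position 7): before a front vowel (/i, e/) → [x].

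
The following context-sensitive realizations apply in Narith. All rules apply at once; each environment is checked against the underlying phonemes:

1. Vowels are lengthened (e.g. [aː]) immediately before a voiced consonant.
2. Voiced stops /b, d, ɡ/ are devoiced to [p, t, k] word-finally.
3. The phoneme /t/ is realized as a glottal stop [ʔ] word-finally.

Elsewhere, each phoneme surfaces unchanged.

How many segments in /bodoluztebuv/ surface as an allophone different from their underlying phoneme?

Segments that undergo a rule: /o/ → [oː] (rule 1); /o/ → [oː] (rule 1); /u/ → [uː] (rule 1); /e/ → [eː] (rule 1); /u/ → [uː] (rule 1).
All other segments surface unchanged.

5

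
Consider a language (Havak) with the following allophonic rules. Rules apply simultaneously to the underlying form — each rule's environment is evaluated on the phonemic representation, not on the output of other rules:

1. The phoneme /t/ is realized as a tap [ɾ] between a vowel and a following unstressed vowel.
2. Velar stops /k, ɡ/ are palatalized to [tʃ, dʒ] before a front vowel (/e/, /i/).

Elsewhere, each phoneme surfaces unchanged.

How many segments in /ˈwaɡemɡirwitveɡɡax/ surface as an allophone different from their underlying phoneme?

Segments that undergo a rule: /ɡ/ → [dʒ] (rule 2); /ɡ/ → [dʒ] (rule 2).
All other segments surface unchanged.

2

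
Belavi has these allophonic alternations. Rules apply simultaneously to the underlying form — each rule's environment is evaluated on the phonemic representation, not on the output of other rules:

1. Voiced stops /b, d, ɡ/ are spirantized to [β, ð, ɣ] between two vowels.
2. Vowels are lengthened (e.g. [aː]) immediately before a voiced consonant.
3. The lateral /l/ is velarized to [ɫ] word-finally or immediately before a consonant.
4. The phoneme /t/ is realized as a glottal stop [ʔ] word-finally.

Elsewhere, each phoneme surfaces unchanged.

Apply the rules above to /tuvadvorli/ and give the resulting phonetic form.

[tuːvaːdvoːrli]

/t/ (word-initial): rule 4 targets it, but not word-finally → unchanged [t].
/u/ (between /t/ and /v/): before a voiced consonant, so rule 2 applies → [uː].
/v/ stays [v].
/a/ (between /v/ and /d/) occurs before a voiced consonant → [aː] by rule 2.
/d/ — between /a/ and /v/; rule 1 does not apply here → [d].
/v/ (between /d/ and /o/): no rule targets it → [v].
/o/ (between /v/ and /r/) occurs before a voiced consonant → [oː] by rule 2.
/r/ (between /o/ and /l/) is unaffected → [r].
/l/ — between /r/ and /i/; rule 3 does not apply here → [l].
/i/ — word-final; rule 2 does not apply here → [i].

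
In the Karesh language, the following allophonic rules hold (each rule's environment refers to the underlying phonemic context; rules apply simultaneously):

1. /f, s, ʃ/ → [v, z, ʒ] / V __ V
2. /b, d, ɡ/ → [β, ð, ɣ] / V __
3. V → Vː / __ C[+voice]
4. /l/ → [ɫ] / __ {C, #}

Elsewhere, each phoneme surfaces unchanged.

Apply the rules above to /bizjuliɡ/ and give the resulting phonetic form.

[biːzjuːliːɣ]

/b/ — word-initial; rule 2 does not apply here → [b].
Rule 3 applies to /i/ (between /b/ and /z/: before a voiced consonant) → [iː].
/z/ stays [z].
/j/ — not in any rule's target class → [j].
Rule 3 applies to /u/ (between /j/ and /l/: before a voiced consonant) → [uː].
/l/ (between /u/ and /i/) fails the environment for rule 4, so it stays [l].
Rule 3 applies to /i/ (between /l/ and /ɡ/: before a voiced consonant) → [iː].
/ɡ/ — word-final, immediately after a vowel — surfaces as [ɣ] (rule 2).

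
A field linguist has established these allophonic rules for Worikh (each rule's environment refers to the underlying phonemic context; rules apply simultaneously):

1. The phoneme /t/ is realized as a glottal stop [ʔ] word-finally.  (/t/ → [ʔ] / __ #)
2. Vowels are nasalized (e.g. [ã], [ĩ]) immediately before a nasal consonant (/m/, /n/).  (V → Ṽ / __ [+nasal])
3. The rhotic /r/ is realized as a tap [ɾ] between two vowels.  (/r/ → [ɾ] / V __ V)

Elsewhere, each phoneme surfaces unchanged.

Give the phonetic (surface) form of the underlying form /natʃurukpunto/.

[natʃuɾukpũnto]

/n/ (word-initial) is unaffected → [n].
/a/ (between /n/ and /t/): rule 2 targets it, but not before a nasal consonant → unchanged [a].
/t/ (between /a/ and /ʃ/): rule 1 targets it, but not word-finally → unchanged [t].
/ʃ/ stays [ʃ].
/u/ — between /ʃ/ and /r/; rule 2 does not apply here → [u].
/r/ — between /u/ and /u/, between two vowels — surfaces as [ɾ] (rule 3).
/u/ (between /r/ and /k/): rule 2 targets it, but not before a nasal consonant → unchanged [u].
/k/ (between /u/ and /p/): no rule targets it → [k].
/p/ — not in any rule's target class → [p].
Rule 2 applies to /u/ (between /p/ and /n/: before a nasal consonant) → [ũ].
/n/ (between /u/ and /t/) is unaffected → [n].
/t/ (between /n/ and /o/) is in the target of rule 1 but the environment (word-finally) is not met → [t].
/o/ (word-final): rule 2 targets it, but not before a nasal consonant → unchanged [o].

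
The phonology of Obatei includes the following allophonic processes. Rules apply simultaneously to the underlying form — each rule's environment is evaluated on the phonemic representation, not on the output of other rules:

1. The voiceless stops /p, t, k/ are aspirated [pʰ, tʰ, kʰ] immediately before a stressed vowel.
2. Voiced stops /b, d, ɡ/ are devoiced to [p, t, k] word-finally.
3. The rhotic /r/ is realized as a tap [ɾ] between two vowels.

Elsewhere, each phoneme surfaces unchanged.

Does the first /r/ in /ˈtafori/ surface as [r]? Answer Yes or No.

No

/r/ (between /o/ and /i/) occurs between two vowels → [ɾ] by rule 3.
The actual realization is [ɾ], not [r].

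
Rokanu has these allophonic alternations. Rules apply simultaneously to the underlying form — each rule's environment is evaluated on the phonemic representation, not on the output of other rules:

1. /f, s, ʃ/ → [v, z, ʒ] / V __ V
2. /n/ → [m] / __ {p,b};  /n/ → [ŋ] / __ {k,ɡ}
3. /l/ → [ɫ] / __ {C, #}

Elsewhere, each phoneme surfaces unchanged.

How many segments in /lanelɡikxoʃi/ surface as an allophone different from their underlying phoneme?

Segments that undergo a rule: /l/ → [ɫ] (rule 3); /ʃ/ → [ʒ] (rule 1).
All other segments surface unchanged.

2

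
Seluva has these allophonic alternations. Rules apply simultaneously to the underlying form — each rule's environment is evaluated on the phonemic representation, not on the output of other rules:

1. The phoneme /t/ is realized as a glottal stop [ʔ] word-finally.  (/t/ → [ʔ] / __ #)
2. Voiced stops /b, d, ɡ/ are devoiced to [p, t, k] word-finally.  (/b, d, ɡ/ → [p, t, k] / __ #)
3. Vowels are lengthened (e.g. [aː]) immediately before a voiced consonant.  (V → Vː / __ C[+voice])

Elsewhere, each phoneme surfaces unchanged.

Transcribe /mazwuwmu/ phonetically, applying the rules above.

[maːzwuːwmu]

/a/ — between /m/ and /z/, before a voiced consonant — surfaces as [aː] (rule 3).
/u/ (between /w/ and /w/): before a voiced consonant, so rule 3 applies → [uː].
/u/ (word-final) is in the target of rule 3 but the environment (before a voiced consonant) is not met → [u].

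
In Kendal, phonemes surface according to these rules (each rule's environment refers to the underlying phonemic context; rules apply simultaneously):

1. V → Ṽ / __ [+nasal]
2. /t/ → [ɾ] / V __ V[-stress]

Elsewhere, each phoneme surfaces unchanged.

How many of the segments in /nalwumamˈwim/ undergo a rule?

3

Segments that undergo a rule: /u/ → [ũ] (rule 1); /a/ → [ã] (rule 1); /i/ → [ĩ] (rule 1).
All other segments surface unchanged.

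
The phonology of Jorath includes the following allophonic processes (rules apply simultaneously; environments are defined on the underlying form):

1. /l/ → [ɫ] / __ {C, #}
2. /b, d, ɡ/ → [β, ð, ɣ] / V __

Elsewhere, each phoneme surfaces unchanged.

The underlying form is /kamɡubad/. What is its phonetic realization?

/k/ (word-initial) is unaffected → [k].
/a/ (between /k/ and /m/): no rule targets it → [a].
/m/ stays [m].
/ɡ/ — between /m/ and /u/; rule 2 does not apply here → [ɡ].
/u/ — not in any rule's target class → [u].
/b/ meets the environment for rule 2 (immediately after a vowel) → [β].
/a/ stays [a].
/d/ meets the environment for rule 2 (immediately after a vowel) → [ð].

[kamɡuβað]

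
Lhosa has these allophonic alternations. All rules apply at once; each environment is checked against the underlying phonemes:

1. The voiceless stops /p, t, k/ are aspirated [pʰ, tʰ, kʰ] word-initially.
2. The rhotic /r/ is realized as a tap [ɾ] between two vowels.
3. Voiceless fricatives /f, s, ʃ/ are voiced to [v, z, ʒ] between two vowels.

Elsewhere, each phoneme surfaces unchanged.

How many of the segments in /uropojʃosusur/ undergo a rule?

3

Segments that undergo a rule: /r/ → [ɾ] (rule 2); /s/ → [z] (rule 3); /s/ → [z] (rule 3).
All other segments surface unchanged.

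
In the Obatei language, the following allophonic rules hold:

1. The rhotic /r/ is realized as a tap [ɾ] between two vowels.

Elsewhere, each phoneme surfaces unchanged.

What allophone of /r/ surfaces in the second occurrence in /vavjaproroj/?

/r/ meets the environment for rule 1 (between two vowels) → [ɾ].

[ɾ]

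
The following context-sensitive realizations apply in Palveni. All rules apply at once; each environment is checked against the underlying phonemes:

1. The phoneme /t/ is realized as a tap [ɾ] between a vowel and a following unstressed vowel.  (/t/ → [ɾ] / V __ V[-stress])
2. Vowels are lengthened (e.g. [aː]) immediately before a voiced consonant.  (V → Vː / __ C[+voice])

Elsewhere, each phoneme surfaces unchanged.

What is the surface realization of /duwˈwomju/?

/d/ (word-initial) is unaffected → [d].
/u/ meets the environment for rule 2 (before a voiced consonant) → [uː].
/w/ (between /u/ and /w/) is unaffected → [w].
/w/ (between /w/ and /o/) is unaffected → [w].
Rule 2 applies to /o/ (between /w/ and /m/: before a voiced consonant) → [oː].
/m/ — not in any rule's target class → [m].
/j/ (between /m/ and /u/) is unaffected → [j].
/u/ — word-final; rule 2 does not apply here → [u].

[duːwˈwoːmju]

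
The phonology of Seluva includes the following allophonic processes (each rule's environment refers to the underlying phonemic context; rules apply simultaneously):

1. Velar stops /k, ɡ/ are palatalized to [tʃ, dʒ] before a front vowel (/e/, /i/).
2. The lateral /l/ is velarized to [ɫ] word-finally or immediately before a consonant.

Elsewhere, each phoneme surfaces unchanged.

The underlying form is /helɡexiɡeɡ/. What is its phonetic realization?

[heɫdʒexidʒeɡ]

/l/ (between /e/ and /ɡ/) occurs word-finally or immediately before a consonant → [ɫ] by rule 2.
/ɡ/ — between /l/ and /e/, before a front vowel — surfaces as [dʒ] (rule 1).
/ɡ/ (between /i/ and /e/) occurs before a front vowel → [dʒ] by rule 1.
/ɡ/ (word-final) fails the environment for rule 1, so it stays [ɡ].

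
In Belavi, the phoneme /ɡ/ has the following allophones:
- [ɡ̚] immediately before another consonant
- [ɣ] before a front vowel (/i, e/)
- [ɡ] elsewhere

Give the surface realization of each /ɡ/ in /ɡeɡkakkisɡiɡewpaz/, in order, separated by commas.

[ɣ], [ɡ̚], [ɣ], [ɣ]

Occurrence 1 (position 1): before a front vowel (/i, e/) → [ɣ].
Occurrence 2 (position 3): immediately before another consonant → [ɡ̚].
Occurrence 3 (position 10): before a front vowel (/i, e/) → [ɣ].
Occurrence 4 (position 12): before a front vowel (/i, e/) → [ɣ].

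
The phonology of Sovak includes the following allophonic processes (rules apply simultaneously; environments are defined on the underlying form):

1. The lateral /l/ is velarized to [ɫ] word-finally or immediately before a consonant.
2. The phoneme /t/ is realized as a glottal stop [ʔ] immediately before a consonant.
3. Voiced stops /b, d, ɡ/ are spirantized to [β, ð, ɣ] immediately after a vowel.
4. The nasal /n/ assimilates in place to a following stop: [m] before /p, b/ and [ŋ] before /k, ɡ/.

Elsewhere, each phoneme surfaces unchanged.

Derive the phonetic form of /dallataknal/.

/d/ (word-initial): rule 3 targets it, but not immediately after a vowel → unchanged [d].
/a/ stays [a].
/l/ meets the environment for rule 1 (word-finally or immediately before a consonant) → [ɫ].
/l/ (between /l/ and /a/) is in the target of rule 1 but the environment (word-finally or immediately before a consonant) is not met → [l].
/a/ stays [a].
/t/ — between /a/ and /a/; rule 2 does not apply here → [t].
/a/ (between /t/ and /k/) is unaffected → [a].
/k/ (between /a/ and /n/) is unaffected → [k].
/n/ (between /k/ and /a/) fails the environment for rule 4, so it stays [n].
/a/ (between /n/ and /l/) is unaffected → [a].
/l/ (word-final) occurs word-finally or immediately before a consonant → [ɫ] by rule 1.

[daɫlataknaɫ]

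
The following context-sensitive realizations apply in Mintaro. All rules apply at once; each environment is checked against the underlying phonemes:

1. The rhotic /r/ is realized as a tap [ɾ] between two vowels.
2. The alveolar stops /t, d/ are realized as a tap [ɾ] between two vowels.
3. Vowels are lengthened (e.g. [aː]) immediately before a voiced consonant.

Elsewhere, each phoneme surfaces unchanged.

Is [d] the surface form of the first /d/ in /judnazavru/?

Yes

/d/ (between /u/ and /n/) fails the environment for rule 2, so it stays [d].
The actual realization is [d], which matches [d].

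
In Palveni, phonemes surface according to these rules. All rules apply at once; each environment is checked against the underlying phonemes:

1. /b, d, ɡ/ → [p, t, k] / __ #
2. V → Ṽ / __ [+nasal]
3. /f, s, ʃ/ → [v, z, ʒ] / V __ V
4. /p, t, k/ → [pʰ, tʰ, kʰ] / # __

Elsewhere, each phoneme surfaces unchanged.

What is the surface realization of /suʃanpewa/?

/s/ (word-initial): rule 3 targets it, but not between two vowels → unchanged [s].
/u/ (between /s/ and /ʃ/) fails the environment for rule 2, so it stays [u].
/ʃ/ — between /u/ and /a/, between two vowels — surfaces as [ʒ] (rule 3).
Rule 2 applies to /a/ (between /ʃ/ and /n/: before a nasal consonant) → [ã].
/n/ (between /a/ and /p/) is unaffected → [n].
/p/ (between /n/ and /e/) is in the target of rule 4 but the environment (word-initially) is not met → [p].
/e/ (between /p/ and /w/): rule 2 targets it, but not before a nasal consonant → unchanged [e].
/w/ (between /e/ and /a/) is unaffected → [w].
/a/ (word-final) fails the environment for rule 2, so it stays [a].

[suʒãnpewa]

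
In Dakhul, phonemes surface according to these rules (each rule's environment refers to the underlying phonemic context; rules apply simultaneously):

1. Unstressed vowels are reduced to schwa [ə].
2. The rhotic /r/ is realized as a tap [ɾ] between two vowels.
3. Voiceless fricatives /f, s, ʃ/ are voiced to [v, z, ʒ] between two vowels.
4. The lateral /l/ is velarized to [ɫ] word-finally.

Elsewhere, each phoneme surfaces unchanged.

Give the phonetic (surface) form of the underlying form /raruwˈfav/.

/r/ (word-initial): rule 2 targets it, but not between two vowels → unchanged [r].
Rule 1 applies to /a/ (between /r/ and /r/: in an unstressed syllable) → [ə].
/r/ — between /a/ and /u/, between two vowels — surfaces as [ɾ] (rule 2).
Rule 1 applies to /u/ (between /r/ and /w/: in an unstressed syllable) → [ə].
/w/ (between /u/ and /f/) is unaffected → [w].
/f/ (between /w/ and /a/) is in the target of rule 3 but the environment (between two vowels) is not met → [f].
/a/ (between /f/ and /v/) fails the environment for rule 1, so it stays [a].
/v/ (word-final) is unaffected → [v].

[rəɾəwˈfav]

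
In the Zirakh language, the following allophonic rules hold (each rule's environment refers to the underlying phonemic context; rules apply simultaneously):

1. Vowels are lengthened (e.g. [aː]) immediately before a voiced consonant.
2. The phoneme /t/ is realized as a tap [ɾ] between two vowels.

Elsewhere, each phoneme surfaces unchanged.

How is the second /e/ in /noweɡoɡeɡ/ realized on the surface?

/e/ meets the environment for rule 1 (before a voiced consonant) → [eː].

[eː]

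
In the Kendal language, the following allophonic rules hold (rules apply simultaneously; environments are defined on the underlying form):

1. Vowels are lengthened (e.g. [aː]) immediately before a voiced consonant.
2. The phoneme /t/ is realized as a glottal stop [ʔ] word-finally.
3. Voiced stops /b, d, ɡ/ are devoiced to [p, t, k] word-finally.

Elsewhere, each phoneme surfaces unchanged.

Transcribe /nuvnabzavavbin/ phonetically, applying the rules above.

/n/ (word-initial): no rule targets it → [n].
/u/ — between /n/ and /v/, before a voiced consonant — surfaces as [uː] (rule 1).
/v/ stays [v].
/n/ — not in any rule's target class → [n].
/a/ meets the environment for rule 1 (before a voiced consonant) → [aː].
/b/ (between /a/ and /z/): rule 3 targets it, but not word-finally → unchanged [b].
/z/ (between /b/ and /a/): no rule targets it → [z].
Rule 1 applies to /a/ (between /z/ and /v/: before a voiced consonant) → [aː].
/v/ stays [v].
/a/ — between /v/ and /v/, before a voiced consonant — surfaces as [aː] (rule 1).
/v/ (between /a/ and /b/): no rule targets it → [v].
/b/ (between /v/ and /i/) fails the environment for rule 3, so it stays [b].
/i/ (between /b/ and /n/) occurs before a voiced consonant → [iː] by rule 1.
/n/ (word-final): no rule targets it → [n].

[nuːvnaːbzaːvaːvbiːn]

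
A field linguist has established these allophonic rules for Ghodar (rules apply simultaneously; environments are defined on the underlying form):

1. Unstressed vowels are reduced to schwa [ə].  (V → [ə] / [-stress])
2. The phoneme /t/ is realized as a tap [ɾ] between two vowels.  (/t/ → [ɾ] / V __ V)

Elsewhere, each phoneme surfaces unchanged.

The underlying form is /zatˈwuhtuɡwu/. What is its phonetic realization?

[zətˈwuhtəɡwə]

/z/ stays [z].
Rule 1 applies to /a/ (between /z/ and /t/: in an unstressed syllable) → [ə].
/t/ — between /a/ and /w/; rule 2 does not apply here → [t].
/w/ (between /t/ and /u/): no rule targets it → [w].
/u/ (between /w/ and /h/) fails the environment for rule 1, so it stays [u].
/h/ (between /u/ and /t/) is unaffected → [h].
/t/ — between /h/ and /u/; rule 2 does not apply here → [t].
/u/ (between /t/ and /ɡ/) occurs in an unstressed syllable → [ə] by rule 1.
/ɡ/ (between /u/ and /w/) is unaffected → [ɡ].
/w/ — not in any rule's target class → [w].
/u/ (word-final) occurs in an unstressed syllable → [ə] by rule 1.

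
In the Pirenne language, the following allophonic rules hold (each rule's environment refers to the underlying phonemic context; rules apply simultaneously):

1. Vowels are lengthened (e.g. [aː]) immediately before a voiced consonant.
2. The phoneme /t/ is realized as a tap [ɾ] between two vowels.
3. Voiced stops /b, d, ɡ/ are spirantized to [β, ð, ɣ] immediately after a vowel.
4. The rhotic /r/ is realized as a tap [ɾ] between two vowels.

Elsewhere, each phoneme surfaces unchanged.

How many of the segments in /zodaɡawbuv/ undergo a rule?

Segments that undergo a rule: /o/ → [oː] (rule 1); /d/ → [ð] (rule 3); /a/ → [aː] (rule 1); /ɡ/ → [ɣ] (rule 3); /a/ → [aː] (rule 1); /u/ → [uː] (rule 1).
All other segments surface unchanged.

6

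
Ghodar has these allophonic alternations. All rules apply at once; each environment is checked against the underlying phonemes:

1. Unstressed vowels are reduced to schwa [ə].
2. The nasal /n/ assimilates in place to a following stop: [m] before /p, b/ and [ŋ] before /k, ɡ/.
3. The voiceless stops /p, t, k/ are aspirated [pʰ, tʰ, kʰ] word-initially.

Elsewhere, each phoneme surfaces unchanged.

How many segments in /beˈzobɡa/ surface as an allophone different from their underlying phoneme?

Segments that undergo a rule: /e/ → [ə] (rule 1); /a/ → [ə] (rule 1).
All other segments surface unchanged.

2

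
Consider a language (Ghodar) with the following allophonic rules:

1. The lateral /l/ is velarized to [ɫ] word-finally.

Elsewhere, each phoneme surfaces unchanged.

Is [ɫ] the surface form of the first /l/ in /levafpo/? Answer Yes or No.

No

/l/ — word-initial; rule 1 does not apply here → [l].
The actual realization is [l], not [ɫ].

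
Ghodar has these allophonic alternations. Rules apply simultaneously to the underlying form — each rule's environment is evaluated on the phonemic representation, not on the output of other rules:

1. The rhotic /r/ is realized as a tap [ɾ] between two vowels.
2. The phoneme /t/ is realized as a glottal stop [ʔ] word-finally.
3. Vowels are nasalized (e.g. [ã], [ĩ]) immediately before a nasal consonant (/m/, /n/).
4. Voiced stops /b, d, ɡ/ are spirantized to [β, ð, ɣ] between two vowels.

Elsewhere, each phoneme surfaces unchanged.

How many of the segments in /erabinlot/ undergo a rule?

4

Segments that undergo a rule: /r/ → [ɾ] (rule 1); /b/ → [β] (rule 4); /i/ → [ĩ] (rule 3); /t/ → [ʔ] (rule 2).
All other segments surface unchanged.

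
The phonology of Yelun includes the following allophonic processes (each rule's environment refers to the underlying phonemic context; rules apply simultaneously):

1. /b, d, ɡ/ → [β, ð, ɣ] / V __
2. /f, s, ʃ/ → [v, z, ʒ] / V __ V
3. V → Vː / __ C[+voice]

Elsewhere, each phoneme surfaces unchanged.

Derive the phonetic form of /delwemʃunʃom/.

/d/ (word-initial): rule 1 targets it, but not immediately after a vowel → unchanged [d].
/e/ (between /d/ and /l/): before a voiced consonant, so rule 3 applies → [eː].
/l/ (between /e/ and /w/) is unaffected → [l].
/w/ (between /l/ and /e/) is unaffected → [w].
/e/ (between /w/ and /m/) occurs before a voiced consonant → [eː] by rule 3.
/m/ (between /e/ and /ʃ/) is unaffected → [m].
/ʃ/ — between /m/ and /u/; rule 2 does not apply here → [ʃ].
/u/ meets the environment for rule 3 (before a voiced consonant) → [uː].
/n/ stays [n].
/ʃ/ (between /n/ and /o/): rule 2 targets it, but not between two vowels → unchanged [ʃ].
Rule 3 applies to /o/ (between /ʃ/ and /m/: before a voiced consonant) → [oː].
/m/ (word-final) is unaffected → [m].

[deːlweːmʃuːnʃoːm]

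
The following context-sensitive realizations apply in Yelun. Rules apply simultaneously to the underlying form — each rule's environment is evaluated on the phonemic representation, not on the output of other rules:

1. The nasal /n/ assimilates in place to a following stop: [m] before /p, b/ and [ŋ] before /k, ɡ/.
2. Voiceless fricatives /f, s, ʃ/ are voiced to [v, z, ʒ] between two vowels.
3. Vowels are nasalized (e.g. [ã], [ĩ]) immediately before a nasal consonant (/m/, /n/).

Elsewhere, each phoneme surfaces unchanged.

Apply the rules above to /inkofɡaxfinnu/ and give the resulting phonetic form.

/i/ — word-initial, before a nasal consonant — surfaces as [ĩ] (rule 3).
/n/ meets the environment for rule 1 (before a labial or velar stop) → [ŋ].
/o/ (between /k/ and /f/) fails the environment for rule 3, so it stays [o].
/f/ (between /o/ and /ɡ/) is in the target of rule 2 but the environment (between two vowels) is not met → [f].
/a/ (between /ɡ/ and /x/) is in the target of rule 3 but the environment (before a nasal consonant) is not met → [a].
/f/ (between /x/ and /i/) fails the environment for rule 2, so it stays [f].
/i/ meets the environment for rule 3 (before a nasal consonant) → [ĩ].
/n/ (between /i/ and /n/) is in the target of rule 1 but the environment (before a labial or velar stop) is not met → [n].
/n/ (between /n/ and /u/) fails the environment for rule 1, so it stays [n].
/u/ (word-final) is in the target of rule 3 but the environment (before a nasal consonant) is not met → [u].

[ĩŋkofɡaxfĩnnu]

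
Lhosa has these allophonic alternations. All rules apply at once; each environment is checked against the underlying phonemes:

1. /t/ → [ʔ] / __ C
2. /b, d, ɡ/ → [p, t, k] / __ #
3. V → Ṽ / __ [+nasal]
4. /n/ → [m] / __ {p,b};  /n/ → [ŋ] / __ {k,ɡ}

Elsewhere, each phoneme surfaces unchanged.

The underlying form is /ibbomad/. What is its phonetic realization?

[ibbõmat]

/i/ (word-initial): rule 3 targets it, but not before a nasal consonant → unchanged [i].
/b/ — between /i/ and /b/; rule 2 does not apply here → [b].
/b/ — between /b/ and /o/; rule 2 does not apply here → [b].
/o/ meets the environment for rule 3 (before a nasal consonant) → [õ].
/m/ (between /o/ and /a/): no rule targets it → [m].
/a/ (between /m/ and /d/): rule 3 targets it, but not before a nasal consonant → unchanged [a].
/d/ (word-final) occurs word-finally → [t] by rule 2.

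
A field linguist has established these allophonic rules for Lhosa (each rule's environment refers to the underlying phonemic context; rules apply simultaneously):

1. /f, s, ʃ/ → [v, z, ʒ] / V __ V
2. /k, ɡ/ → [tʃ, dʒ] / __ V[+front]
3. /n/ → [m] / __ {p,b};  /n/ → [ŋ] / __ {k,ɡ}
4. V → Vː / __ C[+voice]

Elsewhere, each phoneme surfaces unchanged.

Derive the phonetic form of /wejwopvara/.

/w/ stays [w].
/e/ (between /w/ and /j/): before a voiced consonant, so rule 4 applies → [eː].
/j/ stays [j].
/w/ (between /j/ and /o/) is unaffected → [w].
/o/ (between /w/ and /p/): rule 4 targets it, but not before a voiced consonant → unchanged [o].
/p/ — not in any rule's target class → [p].
/v/ (between /p/ and /a/): no rule targets it → [v].
/a/ (between /v/ and /r/): before a voiced consonant, so rule 4 applies → [aː].
/r/ (between /a/ and /a/): no rule targets it → [r].
/a/ (word-final) fails the environment for rule 4, so it stays [a].

[weːjwopvaːra]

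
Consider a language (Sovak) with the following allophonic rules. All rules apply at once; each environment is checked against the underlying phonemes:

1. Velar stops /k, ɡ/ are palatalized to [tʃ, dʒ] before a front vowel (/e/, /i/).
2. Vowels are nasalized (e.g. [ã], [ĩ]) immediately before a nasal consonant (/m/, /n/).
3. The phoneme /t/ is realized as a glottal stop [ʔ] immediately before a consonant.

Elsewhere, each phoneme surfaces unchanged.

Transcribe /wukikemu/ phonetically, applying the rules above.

[wutʃitʃẽmu]

/w/ — not in any rule's target class → [w].
/u/ — between /w/ and /k/; rule 2 does not apply here → [u].
/k/ (between /u/ and /i/): before a front vowel, so rule 1 applies → [tʃ].
/i/ (between /k/ and /k/): rule 2 targets it, but not before a nasal consonant → unchanged [i].
/k/ — between /i/ and /e/, before a front vowel — surfaces as [tʃ] (rule 1).
/e/ (between /k/ and /m/) occurs before a nasal consonant → [ẽ] by rule 2.
/m/ (between /e/ and /u/): no rule targets it → [m].
/u/ — word-final; rule 2 does not apply here → [u].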